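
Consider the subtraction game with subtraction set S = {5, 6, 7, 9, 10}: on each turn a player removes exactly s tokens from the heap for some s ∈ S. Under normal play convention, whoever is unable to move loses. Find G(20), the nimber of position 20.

n :  0  1  2  3  4  5  6  7  8  9 10 11 12 13 14 15 16 17 18 19 20
G :  0  0  0  0  0  1  1  1  1  1  2  2  2  2  2  0  0  0  0  0  1

1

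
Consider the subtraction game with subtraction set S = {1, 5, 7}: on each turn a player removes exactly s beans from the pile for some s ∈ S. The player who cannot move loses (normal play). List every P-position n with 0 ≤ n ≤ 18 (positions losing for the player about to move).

G(0) = 0
G(1) = mex{0} = 1
G(2) = mex{1} = 0
G(3) = mex{0} = 1
G(4) = mex{1} = 0
G(5) = mex{0,0} = 1
G(6) = mex{1,1} = 0
G(7) = mex{0,0,0} = 1
G(8) = mex{1,1,1} = 0
G(9) = mex{0,0,0} = 1
G(10) = mex{1,1,1} = 0
G(11) = mex{0,0,0} = 1
G(12) = mex{1,1,1} = 0
G(13) = mex{0,0,0} = 1
G(14) = mex{1,1,1} = 0
G(15) = mex{0,0,0} = 1
G(16) = mex{1,1,1} = 0
G(17) = mex{0,0,0} = 1
G(18) = mex{1,1,1} = 0
P-positions are exactly the n with G(n) = 0.

0, 2, 4, 6, 8, 10, 12, 14, 16, 18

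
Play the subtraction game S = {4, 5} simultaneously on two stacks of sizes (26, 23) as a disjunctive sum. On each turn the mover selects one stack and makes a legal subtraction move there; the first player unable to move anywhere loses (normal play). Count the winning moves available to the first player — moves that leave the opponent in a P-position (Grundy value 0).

All stacks use S = {4, 5}:
G(0) = 0
G(1) = mex{} = 0
G(2) = mex{} = 0
G(3) = mex{} = 0
G(4) = mex{0} = 1
G(5) = mex{0,0} = 1
G(6) = mex{0,0} = 1
G(7) = mex{0,0} = 1
G(8) = mex{1,0} = 2
G(9) = mex{1,1} = 0
G(10) = mex{1,1} = 0
G(11) = mex{1,1} = 0
G(12) = mex{2,1} = 0
G(13) = mex{0,2} = 1
G(14) = mex{0,0} = 1
G(15) = mex{0,0} = 1
G(16) = mex{0,0} = 1
G(17) = mex{1,0} = 2
G(18) = mex{1,1} = 0
G(19) = mex{1,1} = 0
G(20) = mex{1,1} = 0
G(21) = mex{2,1} = 0
G(22) = mex{0,2} = 1
G(23) = mex{0,0} = 1
G(24) = mex{0,0} = 1
G(25) = mex{0,0} = 1
G(26) = mex{1,0} = 2
Stack A: G(26) = 2.
Stack B: G(23) = 1.
Combined Grundy value = 2 ⊕ 1 = 3.
A winning move leaves total XOR = 0, i.e. changes one component's Grundy value g to g ⊕ X where X is the current total.
Stack A: need g' = 2⊕3 = 1. Options: 26−4→G=1, 26−5→G=0. Hits: 1.
Stack B: need g' = 1⊕3 = 2. Options: 23−4→G=0, 23−5→G=0. Hits: 0.

1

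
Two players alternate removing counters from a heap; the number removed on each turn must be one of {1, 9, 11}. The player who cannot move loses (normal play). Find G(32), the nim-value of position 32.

G(0) = 0
G(1) = mex{0} = 1
G(2) = mex{1} = 0
G(3) = mex{0} = 1
G(4) = mex{1} = 0
G(5) = mex{0} = 1
G(6) = mex{1} = 0
G(7) = mex{0} = 1
G(8) = mex{1} = 0
G(9) = mex{0,0} = 1
G(10) = mex{1,1} = 0
G(11) = mex{0,0,0} = 1
G(12) = mex{1,1,1} = 0
G(13) = mex{0,0,0} = 1
G(14) = mex{1,1,1} = 0
G(15) = mex{0,0,0} = 1
G(16) = mex{1,1,1} = 0
G(17) = mex{0,0,0} = 1
G(18) = mex{1,1,1} = 0
G(19) = mex{0,0,0} = 1
G(20) = mex{1,1,1} = 0
G(21) = mex{0,0,0} = 1
G(22) = mex{1,1,1} = 0
G(23) = mex{0,0,0} = 1
G(24) = mex{1,1,1} = 0
G(25) = mex{0,0,0} = 1
G(26) = mex{1,1,1} = 0
G(27) = mex{0,0,0} = 1
G(28) = mex{1,1,1} = 0
G(29) = mex{0,0,0} = 1
G(30) = mex{1,1,1} = 0
G(31) = mex{0,0,0} = 1
G(32) = mex{1,1,1} = 0

0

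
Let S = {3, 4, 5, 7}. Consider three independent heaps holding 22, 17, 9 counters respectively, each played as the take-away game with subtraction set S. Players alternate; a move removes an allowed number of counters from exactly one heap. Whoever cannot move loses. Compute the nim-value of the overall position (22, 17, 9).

1

All heaps use S = {3, 4, 5, 7}:
G(0) = 0
G(1) = mex{} = 0
G(2) = mex{} = 0
G(3) = mex{0} = 1
G(4) = mex{0,0} = 1
G(5) = mex{0,0,0} = 1
G(6) = mex{1,0,0} = 2
G(7) = mex{1,1,0,0} = 2
G(8) = mex{1,1,1,0} = 2
G(9) = mex{2,1,1,0} = 3
G(10) = mex{2,2,1,1} = 0
G(11) = mex{2,2,2,1} = 0
G(12) = mex{3,2,2,1} = 0
G(13) = mex{0,3,2,2} = 1
G(14) = mex{0,0,3,2} = 1
G(15) = mex{0,0,0,2} = 1
G(16) = mex{1,0,0,3} = 2
G(17) = mex{1,1,0,0} = 2
G(18) = mex{1,1,1,0} = 2
G(19) = mex{2,1,1,0} = 3
G(20) = mex{2,2,1,1} = 0
G(21) = mex{2,2,2,1} = 0
G(22) = mex{3,2,2,1} = 0
Heap A: G(22) = 0.
Heap B: G(17) = 2.
Heap C: G(9) = 3.
Combined Grundy value = 0 ⊕ 2 ⊕ 3 = 1.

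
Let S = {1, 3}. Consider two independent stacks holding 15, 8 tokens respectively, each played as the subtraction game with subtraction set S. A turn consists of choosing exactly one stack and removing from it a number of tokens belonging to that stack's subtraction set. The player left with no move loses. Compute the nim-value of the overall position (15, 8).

1

All stacks use S = {1, 3}:
G(0) = 0
G(1) = mex{0} = 1
G(2) = mex{1} = 0
G(3) = mex{0,0} = 1
G(4) = mex{1,1} = 0
G(5) = mex{0,0} = 1
G(6) = mex{1,1} = 0
G(7) = mex{0,0} = 1
G(8) = mex{1,1} = 0
G(9) = mex{0,0} = 1
G(10) = mex{1,1} = 0
G(11) = mex{0,0} = 1
G(12) = mex{1,1} = 0
G(13) = mex{0,0} = 1
G(14) = mex{1,1} = 0
G(15) = mex{0,0} = 1
Stack A: G(15) = 1.
Stack B: G(8) = 0.
Combined Grundy value = 1 ⊕ 0 = 1.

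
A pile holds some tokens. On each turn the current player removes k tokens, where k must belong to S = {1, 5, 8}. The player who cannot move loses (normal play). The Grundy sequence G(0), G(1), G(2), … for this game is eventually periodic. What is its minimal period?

13

n :  0  1  2  3  4  5  6  7  8  9 10 11 12 13 14 15 16 17 18 19 20 21 22 23 24 25 26 27
G :  0  1  0  1  0  1  0  1  2  3  2  3  2  0  1  0  1  0  1  0  1  2  3  2  3  2  0  1
G(n+13) = G(n) holds for n = 0,…,7 (a full window of length max(S) = 8), so the sequence is purely periodic with period 13.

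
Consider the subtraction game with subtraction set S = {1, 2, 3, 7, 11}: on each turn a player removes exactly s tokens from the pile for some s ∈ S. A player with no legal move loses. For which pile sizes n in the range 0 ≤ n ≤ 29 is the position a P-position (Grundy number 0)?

0, 4, 8, 12, 16, 20, 24, 28

n :  0  1  2  3  4  5  6  7  8  9 10 11 12 13 14 15 16 17 18 19 20 21 22 23 24 25 26 27 28 29
G :  0  1  2  3  0  1  2  3  0  1  2  3  0  1  2  3  0  1  2  3  0  1  2  3  0  1  2  3  0  1
P-positions are exactly the n with G(n) = 0.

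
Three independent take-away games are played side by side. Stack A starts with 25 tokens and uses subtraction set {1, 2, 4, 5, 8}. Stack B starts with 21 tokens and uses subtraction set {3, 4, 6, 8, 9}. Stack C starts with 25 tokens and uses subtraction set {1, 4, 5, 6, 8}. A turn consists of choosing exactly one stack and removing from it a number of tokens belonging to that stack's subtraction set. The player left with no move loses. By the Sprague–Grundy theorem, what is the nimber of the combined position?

1

Stack A, S = {1, 2, 4, 5, 8}:
G(0) = 0
G(1) = mex{0} = 1
G(2) = mex{1,0} = 2
G(3) = mex{2,1} = 0
G(4) = mex{0,2,0} = 1
G(5) = mex{1,0,1,0} = 2
G(6) = mex{2,1,2,1} = 0
G(7) = mex{0,2,0,2} = 1
G(8) = mex{1,0,1,0,0} = 2
G(9) = mex{2,1,2,1,1} = 0
G(10) = mex{0,2,0,2,2} = 1
G(11) = mex{1,0,1,0,0} = 2
G(12) = mex{2,1,2,1,1} = 0
G(13) = mex{0,2,0,2,2} = 1
G(14) = mex{1,0,1,0,0} = 2
G(15) = mex{2,1,2,1,1} = 0
G(16) = mex{0,2,0,2,2} = 1
G(17) = mex{1,0,1,0,0} = 2
G(18) = mex{2,1,2,1,1} = 0
G(19) = mex{0,2,0,2,2} = 1
G(20) = mex{1,0,1,0,0} = 2
G(21) = mex{2,1,2,1,1} = 0
G(22) = mex{0,2,0,2,2} = 1
G(23) = mex{1,0,1,0,0} = 2
G(24) = mex{2,1,2,1,1} = 0
G(25) = mex{0,2,0,2,2} = 1
G_A(25) = 1.
Stack B, S = {3, 4, 6, 8, 9}:
n :  0  1  2  3  4  5  6  7  8  9 10 11 12 13 14 15 16 17 18 19 20 21
G :  0  0  0  1  1  1  2  2  2  3  3  3  0  0  0  1  1  1  2  2  2  3
G_B(21) = 3.
Stack C, S = {1, 4, 5, 6, 8}:
G(0) = 0
G(1) = mex{0} = 1
G(2) = mex{1} = 0
G(3) = mex{0} = 1
G(4) = mex{1,0} = 2
G(5) = mex{2,1,0} = 3
G(6) = mex{3,0,1,0} = 2
G(7) = mex{2,1,0,1} = 3
G(8) = mex{3,2,1,0,0} = 4
G(9) = mex{4,3,2,1,1} = 0
G(10) = mex{0,2,3,2,0} = 1
G(11) = mex{1,3,2,3,1} = 0
G(12) = mex{0,4,3,2,2} = 1
G(13) = mex{1,0,4,3,3} = 2
G(14) = mex{2,1,0,4,2} = 3
G(15) = mex{3,0,1,0,3} = 2
G(16) = mex{2,1,0,1,4} = 3
G(17) = mex{3,2,1,0,0} = 4
G(18) = mex{4,3,2,1,1} = 0
G(19) = mex{0,2,3,2,0} = 1
G(20) = mex{1,3,2,3,1} = 0
G(21) = mex{0,4,3,2,2} = 1
G(22) = mex{1,0,4,3,3} = 2
G(23) = mex{2,1,0,4,2} = 3
G(24) = mex{3,0,1,0,3} = 2
G(25) = mex{2,1,0,1,4} = 3
G_C(25) = 3.
Combined Grundy value = 1 ⊕ 3 ⊕ 3 = 1.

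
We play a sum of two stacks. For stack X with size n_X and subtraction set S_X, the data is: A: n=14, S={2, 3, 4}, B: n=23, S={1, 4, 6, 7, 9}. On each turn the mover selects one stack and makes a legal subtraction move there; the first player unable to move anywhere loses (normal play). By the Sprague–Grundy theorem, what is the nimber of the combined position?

1

Stack A, S = {2, 3, 4}:
n :  0  1  2  3  4  5  6  7  8  9 10 11 12 13 14
G :  0  0  1  1  2  2  0  0  1  1  2  2  0  0  1
G_A(14) = 1.
Stack B, S = {1, 4, 6, 7, 9}:
G(0) = 0
G(1) = mex{0} = 1
G(2) = mex{1} = 0
G(3) = mex{0} = 1
G(4) = mex{1,0} = 2
G(5) = mex{2,1} = 0
G(6) = mex{0,0,0} = 1
G(7) = mex{1,1,1,0} = 2
G(8) = mex{2,2,0,1} = 3
G(9) = mex{3,0,1,0,0} = 2
G(10) = mex{2,1,2,1,1} = 0
G(11) = mex{0,2,0,2,0} = 1
G(12) = mex{1,3,1,0,1} = 2
G(13) = mex{2,2,2,1,2} = 0
G(14) = mex{0,0,3,2,0} = 1
G(15) = mex{1,1,2,3,1} = 0
G(16) = mex{0,2,0,2,2} = 1
G(17) = mex{1,0,1,0,3} = 2
G(18) = mex{2,1,2,1,2} = 0
G(19) = mex{0,0,0,2,0} = 1
G(20) = mex{1,1,1,0,1} = 2
G(21) = mex{2,2,0,1,2} = 3
G(22) = mex{3,0,1,0,0} = 2
G(23) = mex{2,1,2,1,1} = 0
G_B(23) = 0.
Combined Grundy value = 1 ⊕ 0 = 1.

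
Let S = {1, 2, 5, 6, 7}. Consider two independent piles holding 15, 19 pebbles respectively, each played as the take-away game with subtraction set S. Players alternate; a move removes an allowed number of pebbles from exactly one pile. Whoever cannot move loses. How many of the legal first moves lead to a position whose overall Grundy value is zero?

2

All piles use S = {1, 2, 5, 6, 7}:
n :  0  1  2  3  4  5  6  7  8  9 10 11 12 13 14 15 16 17 18 19
G :  0  1  2  0  1  2  3  4  5  3  4  0  1  2  0  1  2  3  4  5
Pile A: G(15) = 1.
Pile B: G(19) = 5.
Combined Grundy value = 1 ⊕ 5 = 4.
A winning move leaves total XOR = 0, i.e. changes one component's Grundy value g to g ⊕ X where X is the current total.
Pile A: need g' = 1⊕4 = 5. Options: 15−1→G=0, 15−2→G=2, 15−5→G=4, 15−6→G=3, 15−7→G=5. Hits: 1.
Pile B: need g' = 5⊕4 = 1. Options: 19−1→G=4, 19−2→G=3, 19−5→G=0, 19−6→G=2, 19−7→G=1. Hits: 1.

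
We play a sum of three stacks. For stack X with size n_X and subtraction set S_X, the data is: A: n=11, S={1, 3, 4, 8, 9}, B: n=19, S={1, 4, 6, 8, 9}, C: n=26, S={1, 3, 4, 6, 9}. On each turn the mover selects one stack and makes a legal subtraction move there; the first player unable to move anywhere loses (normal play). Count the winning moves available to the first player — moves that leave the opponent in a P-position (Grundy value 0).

Stack A, S = {1, 3, 4, 8, 9}:
G(0) = 0
G(1) = mex{0} = 1
G(2) = mex{1} = 0
G(3) = mex{0,0} = 1
G(4) = mex{1,1,0} = 2
G(5) = mex{2,0,1} = 3
G(6) = mex{3,1,0} = 2
G(7) = mex{2,2,1} = 0
G(8) = mex{0,3,2,0} = 1
G(9) = mex{1,2,3,1,0} = 4
G(10) = mex{4,0,2,0,1} = 3
G(11) = mex{3,1,0,1,0} = 2
G_A(11) = 2.
Stack B, S = {1, 4, 6, 8, 9}:
G(0) = 0
G(1) = mex{0} = 1
G(2) = mex{1} = 0
G(3) = mex{0} = 1
G(4) = mex{1,0} = 2
G(5) = mex{2,1} = 0
G(6) = mex{0,0,0} = 1
G(7) = mex{1,1,1} = 0
G(8) = mex{0,2,0,0} = 1
G(9) = mex{1,0,1,1,0} = 2
G(10) = mex{2,1,2,0,1} = 3
G(11) = mex{3,0,0,1,0} = 2
G(12) = mex{2,1,1,2,1} = 0
G(13) = mex{0,2,0,0,2} = 1
G(14) = mex{1,3,1,1,0} = 2
G(15) = mex{2,2,2,0,1} = 3
G(16) = mex{3,0,3,1,0} = 2
G(17) = mex{2,1,2,2,1} = 0
G(18) = mex{0,2,0,3,2} = 1
G(19) = mex{1,3,1,2,3} = 0
G_B(19) = 0.
Stack C, S = {1, 3, 4, 6, 9}:
G(0) = 0
G(1) = mex{0} = 1
G(2) = mex{1} = 0
G(3) = mex{0,0} = 1
G(4) = mex{1,1,0} = 2
G(5) = mex{2,0,1} = 3
G(6) = mex{3,1,0,0} = 2
G(7) = mex{2,2,1,1} = 0
G(8) = mex{0,3,2,0} = 1
G(9) = mex{1,2,3,1,0} = 4
G(10) = mex{4,0,2,2,1} = 3
G(11) = mex{3,1,0,3,0} = 2
G(12) = mex{2,4,1,2,1} = 0
G(13) = mex{0,3,4,0,2} = 1
G(14) = mex{1,2,3,1,3} = 0
G(15) = mex{0,0,2,4,2} = 1
G(16) = mex{1,1,0,3,0} = 2
G(17) = mex{2,0,1,2,1} = 3
G(18) = mex{3,1,0,0,4} = 2
G(19) = mex{2,2,1,1,3} = 0
G(20) = mex{0,3,2,0,2} = 1
G(21) = mex{1,2,3,1,0} = 4
G(22) = mex{4,0,2,2,1} = 3
G(23) = mex{3,1,0,3,0} = 2
G(24) = mex{2,4,1,2,1} = 0
G(25) = mex{0,3,4,0,2} = 1
G(26) = mex{1,2,3,1,3} = 0
G_C(26) = 0.
Combined Grundy value = 2 ⊕ 0 ⊕ 0 = 2.
A winning move leaves total XOR = 0, i.e. changes one component's Grundy value g to g ⊕ X where X is the current total.
Stack A: need g' = 2⊕2 = 0. Options: 11−1→G=3, 11−3→G=1, 11−4→G=0, 11−8→G=1, 11−9→G=0. Hits: 2.
Stack B: need g' = 0⊕2 = 2. Options: 19−1→G=1, 19−4→G=3, 19−6→G=1, 19−8→G=2, 19−9→G=3. Hits: 1.
Stack C: need g' = 0⊕2 = 2. Options: 26−1→G=1, 26−3→G=2, 26−4→G=3, 26−6→G=1, 26−9→G=3. Hits: 1.

4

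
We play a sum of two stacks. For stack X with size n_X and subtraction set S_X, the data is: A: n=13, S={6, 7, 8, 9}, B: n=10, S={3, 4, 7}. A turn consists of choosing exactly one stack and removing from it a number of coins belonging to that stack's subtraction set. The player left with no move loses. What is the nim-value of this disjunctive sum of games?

Stack A, S = {6, 7, 8, 9}:
G(0) = 0
G(1) = mex{} = 0
G(2) = mex{} = 0
G(3) = mex{} = 0
G(4) = mex{} = 0
G(5) = mex{} = 0
G(6) = mex{0} = 1
G(7) = mex{0,0} = 1
G(8) = mex{0,0,0} = 1
G(9) = mex{0,0,0,0} = 1
G(10) = mex{0,0,0,0} = 1
G(11) = mex{0,0,0,0} = 1
G(12) = mex{1,0,0,0} = 2
G(13) = mex{1,1,0,0} = 2
G_A(13) = 2.
Stack B, S = {3, 4, 7}:
n :  0  1  2  3  4  5  6  7  8  9 10
G :  0  0  0  1  1  1  2  2  2  3  0
G_B(10) = 0.
Combined Grundy value = 2 ⊕ 0 = 2.

2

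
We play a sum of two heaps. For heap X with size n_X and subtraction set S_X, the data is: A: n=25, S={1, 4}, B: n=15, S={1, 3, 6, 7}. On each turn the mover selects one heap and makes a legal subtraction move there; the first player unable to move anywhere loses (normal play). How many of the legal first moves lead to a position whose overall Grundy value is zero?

Heap A, S = {1, 4}:
G(0) = 0
G(1) = mex{0} = 1
G(2) = mex{1} = 0
G(3) = mex{0} = 1
G(4) = mex{1,0} = 2
G(5) = mex{2,1} = 0
G(6) = mex{0,0} = 1
G(7) = mex{1,1} = 0
G(8) = mex{0,2} = 1
G(9) = mex{1,0} = 2
G(10) = mex{2,1} = 0
G(11) = mex{0,0} = 1
G(12) = mex{1,1} = 0
G(13) = mex{0,2} = 1
G(14) = mex{1,0} = 2
G(15) = mex{2,1} = 0
G(16) = mex{0,0} = 1
G(17) = mex{1,1} = 0
G(18) = mex{0,2} = 1
G(19) = mex{1,0} = 2
G(20) = mex{2,1} = 0
G(21) = mex{0,0} = 1
G(22) = mex{1,1} = 0
G(23) = mex{0,2} = 1
G(24) = mex{1,0} = 2
G(25) = mex{2,1} = 0
G_A(25) = 0.
Heap B, S = {1, 3, 6, 7}:
n :  0  1  2  3  4  5  6  7  8  9 10 11 12 13 14 15
G :  0  1  0  1  0  1  2  3  2  3  2  3  0  1  0  1
G_B(15) = 1.
Combined Grundy value = 0 ⊕ 1 = 1.
A winning move leaves total XOR = 0, i.e. changes one component's Grundy value g to g ⊕ X where X is the current total.
Heap A: need g' = 0⊕1 = 1. Options: 25−1→G=2, 25−4→G=1. Hits: 1.
Heap B: need g' = 1⊕1 = 0. Options: 15−1→G=0, 15−3→G=0, 15−6→G=3, 15−7→G=2. Hits: 2.

3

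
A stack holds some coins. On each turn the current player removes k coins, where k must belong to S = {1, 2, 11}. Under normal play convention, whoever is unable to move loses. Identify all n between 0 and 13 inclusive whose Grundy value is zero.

G(0) = 0
G(1) = mex{0} = 1
G(2) = mex{1,0} = 2
G(3) = mex{2,1} = 0
G(4) = mex{0,2} = 1
G(5) = mex{1,0} = 2
G(6) = mex{2,1} = 0
G(7) = mex{0,2} = 1
G(8) = mex{1,0} = 2
G(9) = mex{2,1} = 0
G(10) = mex{0,2} = 1
G(11) = mex{1,0,0} = 2
G(12) = mex{2,1,1} = 0
G(13) = mex{0,2,2} = 1
P-positions are exactly the n with G(n) = 0.

0, 3, 6, 9, 12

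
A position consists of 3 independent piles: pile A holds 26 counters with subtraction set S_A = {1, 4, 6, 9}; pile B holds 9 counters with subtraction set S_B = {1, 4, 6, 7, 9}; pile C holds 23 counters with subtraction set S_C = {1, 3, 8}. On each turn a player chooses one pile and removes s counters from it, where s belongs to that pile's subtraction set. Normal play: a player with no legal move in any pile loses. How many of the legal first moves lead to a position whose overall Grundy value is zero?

Pile A, S = {1, 4, 6, 9}:
n :  0  1  2  3  4  5  6  7  8  9 10 11 12 13 14 15 16 17 18 19 20 21 22 23 24 25 26
G :  0  1  0  1  2  0  1  0  1  2  0  1  0  1  2  0  1  0  1  2  0  1  0  1  2  0  1
G_A(26) = 1.
Pile B, S = {1, 4, 6, 7, 9}:
G(0) = 0
G(1) = mex{0} = 1
G(2) = mex{1} = 0
G(3) = mex{0} = 1
G(4) = mex{1,0} = 2
G(5) = mex{2,1} = 0
G(6) = mex{0,0,0} = 1
G(7) = mex{1,1,1,0} = 2
G(8) = mex{2,2,0,1} = 3
G(9) = mex{3,0,1,0,0} = 2
G_B(9) = 2.
Pile C, S = {1, 3, 8}:
n :  0  1  2  3  4  5  6  7  8  9 10 11 12 13 14 15 16 17 18 19 20 21 22 23
G :  0  1  0  1  0  1  0  1  2  3  2  0  1  0  1  0  1  0  1  2  3  2  0  1
G_C(23) = 1.
Combined Grundy value = 1 ⊕ 2 ⊕ 1 = 2.
A winning move leaves total XOR = 0, i.e. changes one component's Grundy value g to g ⊕ X where X is the current total.
Pile A: need g' = 1⊕2 = 3. Options: 26−1→G=0, 26−4→G=0, 26−6→G=0, 26−9→G=0. Hits: 0.
Pile B: need g' = 2⊕2 = 0. Options: 9−1→G=3, 9−4→G=0, 9−6→G=1, 9−7→G=0, 9−9→G=0. Hits: 3.
Pile C: need g' = 1⊕2 = 3. Options: 23−1→G=0, 23−3→G=3, 23−8→G=0. Hits: 1.

4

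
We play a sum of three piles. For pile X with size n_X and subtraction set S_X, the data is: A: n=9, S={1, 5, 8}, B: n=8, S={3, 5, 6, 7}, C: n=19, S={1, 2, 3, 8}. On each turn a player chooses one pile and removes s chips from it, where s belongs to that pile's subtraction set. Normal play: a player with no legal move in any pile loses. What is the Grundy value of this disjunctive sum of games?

0

Pile A, S = {1, 5, 8}:
n : 0 1 2 3 4 5 6 7 8 9
G : 0 1 0 1 0 1 0 1 2 3
G_A(9) = 3.
Pile B, S = {3, 5, 6, 7}:
G(0) = 0
G(1) = mex{} = 0
G(2) = mex{} = 0
G(3) = mex{0} = 1
G(4) = mex{0} = 1
G(5) = mex{0,0} = 1
G(6) = mex{1,0,0} = 2
G(7) = mex{1,0,0,0} = 2
G(8) = mex{1,1,0,0} = 2
G_B(8) = 2.
Pile C, S = {1, 2, 3, 8}:
n :  0  1  2  3  4  5  6  7  8  9 10 11 12 13 14 15 16 17 18 19
G :  0  1  2  3  0  1  2  3  4  0  1  2  3  0  1  2  3  4  0  1
G_C(19) = 1.
Combined Grundy value = 3 ⊕ 2 ⊕ 1 = 0.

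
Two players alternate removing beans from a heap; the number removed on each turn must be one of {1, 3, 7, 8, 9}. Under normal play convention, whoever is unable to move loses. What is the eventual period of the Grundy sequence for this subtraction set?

G(0) = 0
G(1) = mex{0} = 1
G(2) = mex{1} = 0
G(3) = mex{0,0} = 1
G(4) = mex{1,1} = 0
G(5) = mex{0,0} = 1
G(6) = mex{1,1} = 0
G(7) = mex{0,0,0} = 1
G(8) = mex{1,1,1,0} = 2
G(9) = mex{2,0,0,1,0} = 3
G(10) = mex{3,1,1,0,1} = 2
G(11) = mex{2,2,0,1,0} = 3
G(12) = mex{3,3,1,0,1} = 2
G(13) = mex{2,2,0,1,0} = 3
G(14) = mex{3,3,1,0,1} = 2
G(15) = mex{2,2,2,1,0} = 3
G(16) = mex{3,3,3,2,1} = 0
G(17) = mex{0,2,2,3,2} = 1
G(18) = mex{1,3,3,2,3} = 0
G(19) = mex{0,0,2,3,2} = 1
G(20) = mex{1,1,3,2,3} = 0
G(21) = mex{0,0,2,3,2} = 1
G(22) = mex{1,1,3,2,3} = 0
G(23) = mex{0,0,0,3,2} = 1
G(24) = mex{1,1,1,0,3} = 2
G(25) = mex{2,0,0,1,0} = 3
G(26) = mex{3,1,1,0,1} = 2
G(27) = mex{2,2,0,1,0} = 3
G(28) = mex{3,3,1,0,1} = 2
G(29) = mex{2,2,0,1,0} = 3
G(30) = mex{3,3,1,0,1} = 2
G(31) = mex{2,2,2,1,0} = 3
G(32) = mex{3,3,3,2,1} = 0
G(33) = mex{0,2,2,3,2} = 1
G(n+16) = G(n) holds for n = 0,…,8 (a full window of length max(S) = 9), so the sequence is purely periodic with period 16.

16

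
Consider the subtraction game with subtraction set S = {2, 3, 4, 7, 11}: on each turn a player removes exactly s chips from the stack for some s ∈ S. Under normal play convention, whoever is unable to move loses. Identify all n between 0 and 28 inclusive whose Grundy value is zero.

0, 1, 6, 14, 15, 20, 28

n :  0  1  2  3  4  5  6  7  8  9 10 11 12 13 14 15 16 17 18 19 20 21 22 23 24 25 26 27 28
G :  0  0  1  1  2  2  0  3  1  4  2  5  3  3  0  0  1  1  2  2  0  3  1  4  2  5  3  3  0
P-positions are exactly the n with G(n) = 0.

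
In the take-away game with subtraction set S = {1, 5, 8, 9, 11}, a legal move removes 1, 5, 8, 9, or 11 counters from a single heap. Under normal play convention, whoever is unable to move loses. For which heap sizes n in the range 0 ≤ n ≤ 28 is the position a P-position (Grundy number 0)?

n :  0  1  2  3  4  5  6  7  8  9 10 11 12 13 14 15 16 17 18 19 20 21 22 23 24 25 26 27 28
G :  0  1  0  1  0  1  0  1  2  3  2  3  2  3  2  3  0  1  0  1  0  1  0  1  2  3  2  3  2
P-positions are exactly the n with G(n) = 0.

0, 2, 4, 6, 16, 18, 20, 22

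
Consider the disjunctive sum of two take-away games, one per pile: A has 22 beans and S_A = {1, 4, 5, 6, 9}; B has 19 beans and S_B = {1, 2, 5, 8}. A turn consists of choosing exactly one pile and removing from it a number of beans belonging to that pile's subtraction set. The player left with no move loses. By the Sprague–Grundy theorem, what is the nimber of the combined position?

1

Pile A, S = {1, 4, 5, 6, 9}:
G(0) = 0
G(1) = mex{0} = 1
G(2) = mex{1} = 0
G(3) = mex{0} = 1
G(4) = mex{1,0} = 2
G(5) = mex{2,1,0} = 3
G(6) = mex{3,0,1,0} = 2
G(7) = mex{2,1,0,1} = 3
G(8) = mex{3,2,1,0} = 4
G(9) = mex{4,3,2,1,0} = 5
G(10) = mex{5,2,3,2,1} = 0
G(11) = mex{0,3,2,3,0} = 1
G(12) = mex{1,4,3,2,1} = 0
G(13) = mex{0,5,4,3,2} = 1
G(14) = mex{1,0,5,4,3} = 2
G(15) = mex{2,1,0,5,2} = 3
G(16) = mex{3,0,1,0,3} = 2
G(17) = mex{2,1,0,1,4} = 3
G(18) = mex{3,2,1,0,5} = 4
G(19) = mex{4,3,2,1,0} = 5
G(20) = mex{5,2,3,2,1} = 0
G(21) = mex{0,3,2,3,0} = 1
G(22) = mex{1,4,3,2,1} = 0
G_A(22) = 0.
Pile B, S = {1, 2, 5, 8}:
G(0) = 0
G(1) = mex{0} = 1
G(2) = mex{1,0} = 2
G(3) = mex{2,1} = 0
G(4) = mex{0,2} = 1
G(5) = mex{1,0,0} = 2
G(6) = mex{2,1,1} = 0
G(7) = mex{0,2,2} = 1
G(8) = mex{1,0,0,0} = 2
G(9) = mex{2,1,1,1} = 0
G(10) = mex{0,2,2,2} = 1
G(11) = mex{1,0,0,0} = 2
G(12) = mex{2,1,1,1} = 0
G(13) = mex{0,2,2,2} = 1
G(14) = mex{1,0,0,0} = 2
G(15) = mex{2,1,1,1} = 0
G(16) = mex{0,2,2,2} = 1
G(17) = mex{1,0,0,0} = 2
G(18) = mex{2,1,1,1} = 0
G(19) = mex{0,2,2,2} = 1
G_B(19) = 1.
Combined Grundy value = 0 ⊕ 1 = 1.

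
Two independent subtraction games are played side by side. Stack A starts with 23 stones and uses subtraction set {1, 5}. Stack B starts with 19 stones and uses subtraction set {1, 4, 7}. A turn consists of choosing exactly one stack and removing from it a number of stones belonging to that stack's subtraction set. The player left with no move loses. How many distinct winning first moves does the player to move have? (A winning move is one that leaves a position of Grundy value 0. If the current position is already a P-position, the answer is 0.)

0

Stack A, S = {1, 5}:
n :  0  1  2  3  4  5  6  7  8  9 10 11 12 13 14 15 16 17 18 19 20 21 22 23
G :  0  1  0  1  0  1  0  1  0  1  0  1  0  1  0  1  0  1  0  1  0  1  0  1
G_A(23) = 1.
Stack B, S = {1, 4, 7}:
n :  0  1  2  3  4  5  6  7  8  9 10 11 12 13 14 15 16 17 18 19
G :  0  1  0  1  2  0  1  2  0  1  0  1  2  0  1  2  0  1  0  1
G_B(19) = 1.
Combined Grundy value = 1 ⊕ 1 = 0.
A winning move leaves total XOR = 0, i.e. changes one component's Grundy value g to g ⊕ X where X is the current total.
Stack A: target g' = 1⊕0 = 1, but every legal move changes the Grundy value (mex property), so 0 moves.
Stack B: target g' = 1⊕0 = 1, but every legal move changes the Grundy value (mex property), so 0 moves.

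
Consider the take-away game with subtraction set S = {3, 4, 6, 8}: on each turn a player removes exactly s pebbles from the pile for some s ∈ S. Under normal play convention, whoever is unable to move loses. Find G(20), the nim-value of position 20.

3

n :  0  1  2  3  4  5  6  7  8  9 10 11 12 13 14 15 16 17 18 19 20
G :  0  0  0  1  1  1  2  2  2  3  3  0  0  0  1  1  1  2  2  2  3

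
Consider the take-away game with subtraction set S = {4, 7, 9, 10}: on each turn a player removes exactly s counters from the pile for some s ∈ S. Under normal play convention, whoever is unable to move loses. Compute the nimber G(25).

n :  0  1  2  3  4  5  6  7  8  9 10 11 12 13 14 15 16 17 18 19 20 21 22 23 24 25
G :  0  0  0  0  1  1  1  1  2  2  2  2  3  3  0  0  0  0  1  1  1  1  2  2  2  2

2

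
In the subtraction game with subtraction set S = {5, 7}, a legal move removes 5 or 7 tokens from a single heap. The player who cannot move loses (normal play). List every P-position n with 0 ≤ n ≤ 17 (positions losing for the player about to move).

0, 1, 2, 3, 4, 12, 13, 14, 15, 16

n :  0  1  2  3  4  5  6  7  8  9 10 11 12 13 14 15 16 17
G :  0  0  0  0  0  1  1  1  1  1  2  2  0  0  0  0  0  1
P-positions are exactly the n with G(n) = 0.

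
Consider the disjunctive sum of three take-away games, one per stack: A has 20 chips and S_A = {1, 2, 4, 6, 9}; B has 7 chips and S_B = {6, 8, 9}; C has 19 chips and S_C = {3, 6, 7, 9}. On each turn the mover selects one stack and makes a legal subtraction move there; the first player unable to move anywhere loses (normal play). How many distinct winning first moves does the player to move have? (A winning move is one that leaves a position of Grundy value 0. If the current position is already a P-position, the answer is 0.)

3

Stack A, S = {1, 2, 4, 6, 9}:
n :  0  1  2  3  4  5  6  7  8  9 10 11 12 13 14 15 16 17 18 19 20
G :  0  1  2  0  1  2  3  4  0  1  2  0  1  2  3  4  0  1  2  0  1
G_A(20) = 1.
Stack B, S = {6, 8, 9}:
n : 0 1 2 3 4 5 6 7
G : 0 0 0 0 0 0 1 1
G_B(7) = 1.
Stack C, S = {3, 6, 7, 9}:
G(0) = 0
G(1) = mex{} = 0
G(2) = mex{} = 0
G(3) = mex{0} = 1
G(4) = mex{0} = 1
G(5) = mex{0} = 1
G(6) = mex{1,0} = 2
G(7) = mex{1,0,0} = 2
G(8) = mex{1,0,0} = 2
G(9) = mex{2,1,0,0} = 3
G(10) = mex{2,1,1,0} = 3
G(11) = mex{2,1,1,0} = 3
G(12) = mex{3,2,1,1} = 0
G(13) = mex{3,2,2,1} = 0
G(14) = mex{3,2,2,1} = 0
G(15) = mex{0,3,2,2} = 1
G(16) = mex{0,3,3,2} = 1
G(17) = mex{0,3,3,2} = 1
G(18) = mex{1,0,3,3} = 2
G(19) = mex{1,0,0,3} = 2
G_C(19) = 2.
Combined Grundy value = 1 ⊕ 1 ⊕ 2 = 2.
A winning move leaves total XOR = 0, i.e. changes one component's Grundy value g to g ⊕ X where X is the current total.
Stack A: need g' = 1⊕2 = 3. Options: 20−1→G=0, 20−2→G=2, 20−4→G=0, 20−6→G=3, 20−9→G=0. Hits: 1.
Stack B: need g' = 1⊕2 = 3. Options: 7−6→G=0. Hits: 0.
Stack C: need g' = 2⊕2 = 0. Options: 19−3→G=1, 19−6→G=0, 19−7→G=0, 19−9→G=3. Hits: 2.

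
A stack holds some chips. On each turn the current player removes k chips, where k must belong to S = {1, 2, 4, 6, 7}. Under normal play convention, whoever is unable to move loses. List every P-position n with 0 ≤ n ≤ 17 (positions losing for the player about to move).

n :  0  1  2  3  4  5  6  7  8  9 10 11 12 13 14 15 16 17
G :  0  1  2  0  1  2  3  4  0  1  2  0  1  2  3  4  0  1
P-positions are exactly the n with G(n) = 0.

0, 3, 8, 11, 16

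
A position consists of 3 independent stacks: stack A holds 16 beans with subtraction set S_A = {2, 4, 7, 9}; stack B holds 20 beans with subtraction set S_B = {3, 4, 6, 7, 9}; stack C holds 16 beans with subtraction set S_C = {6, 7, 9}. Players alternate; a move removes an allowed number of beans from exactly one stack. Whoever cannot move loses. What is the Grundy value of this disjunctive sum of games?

0

Stack A, S = {2, 4, 7, 9}:
n :  0  1  2  3  4  5  6  7  8  9 10 11 12 13 14 15 16
G :  0  0  1  1  2  2  0  3  1  4  2  0  0  1  1  2  2
G_A(16) = 2.
Stack B, S = {3, 4, 6, 7, 9}:
n :  0  1  2  3  4  5  6  7  8  9 10 11 12 13 14 15 16 17 18 19 20
G :  0  0  0  1  1  1  2  2  2  3  3  3  0  0  0  1  1  1  2  2  2
G_B(20) = 2.
Stack C, S = {6, 7, 9}:
G(0) = 0
G(1) = mex{} = 0
G(2) = mex{} = 0
G(3) = mex{} = 0
G(4) = mex{} = 0
G(5) = mex{} = 0
G(6) = mex{0} = 1
G(7) = mex{0,0} = 1
G(8) = mex{0,0} = 1
G(9) = mex{0,0,0} = 1
G(10) = mex{0,0,0} = 1
G(11) = mex{0,0,0} = 1
G(12) = mex{1,0,0} = 2
G(13) = mex{1,1,0} = 2
G(14) = mex{1,1,0} = 2
G(15) = mex{1,1,1} = 0
G(16) = mex{1,1,1} = 0
G_C(16) = 0.
Combined Grundy value = 2 ⊕ 2 ⊕ 0 = 0.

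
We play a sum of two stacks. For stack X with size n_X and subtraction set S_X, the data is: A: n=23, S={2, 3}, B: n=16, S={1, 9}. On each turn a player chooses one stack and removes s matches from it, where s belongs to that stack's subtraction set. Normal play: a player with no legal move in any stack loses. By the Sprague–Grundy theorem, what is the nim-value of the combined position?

Stack A, S = {2, 3}:
n :  0  1  2  3  4  5  6  7  8  9 10 11 12 13 14 15 16 17 18 19 20 21 22 23
G :  0  0  1  1  2  0  0  1  1  2  0  0  1  1  2  0  0  1  1  2  0  0  1  1
G_A(23) = 1.
Stack B, S = {1, 9}:
G(0) = 0
G(1) = mex{0} = 1
G(2) = mex{1} = 0
G(3) = mex{0} = 1
G(4) = mex{1} = 0
G(5) = mex{0} = 1
G(6) = mex{1} = 0
G(7) = mex{0} = 1
G(8) = mex{1} = 0
G(9) = mex{0,0} = 1
G(10) = mex{1,1} = 0
G(11) = mex{0,0} = 1
G(12) = mex{1,1} = 0
G(13) = mex{0,0} = 1
G(14) = mex{1,1} = 0
G(15) = mex{0,0} = 1
G(16) = mex{1,1} = 0
G_B(16) = 0.
Combined Grundy value = 1 ⊕ 0 = 1.

1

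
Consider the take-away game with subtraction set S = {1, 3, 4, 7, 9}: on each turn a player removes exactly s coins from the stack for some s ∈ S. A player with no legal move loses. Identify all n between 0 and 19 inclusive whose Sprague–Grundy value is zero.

0, 2, 8, 10, 16, 18

n :  0  1  2  3  4  5  6  7  8  9 10 11 12 13 14 15 16 17 18 19
G :  0  1  0  1  2  3  2  3  0  1  0  1  2  3  2  3  0  1  0  1
P-positions are exactly the n with G(n) = 0.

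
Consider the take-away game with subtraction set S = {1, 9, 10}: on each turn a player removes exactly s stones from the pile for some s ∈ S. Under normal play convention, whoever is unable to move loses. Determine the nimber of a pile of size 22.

G(0) = 0
G(1) = mex{0} = 1
G(2) = mex{1} = 0
G(3) = mex{0} = 1
G(4) = mex{1} = 0
G(5) = mex{0} = 1
G(6) = mex{1} = 0
G(7) = mex{0} = 1
G(8) = mex{1} = 0
G(9) = mex{0,0} = 1
G(10) = mex{1,1,0} = 2
G(11) = mex{2,0,1} = 3
G(12) = mex{3,1,0} = 2
G(13) = mex{2,0,1} = 3
G(14) = mex{3,1,0} = 2
G(15) = mex{2,0,1} = 3
G(16) = mex{3,1,0} = 2
G(17) = mex{2,0,1} = 3
G(18) = mex{3,1,0} = 2
G(19) = mex{2,2,1} = 0
G(20) = mex{0,3,2} = 1
G(21) = mex{1,2,3} = 0
G(22) = mex{0,3,2} = 1

1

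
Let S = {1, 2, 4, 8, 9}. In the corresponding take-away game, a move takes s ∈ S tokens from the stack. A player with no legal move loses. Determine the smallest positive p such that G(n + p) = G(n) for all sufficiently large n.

13

n :  0  1  2  3  4  5  6  7  8  9 10 11 12 13 14 15 16 17 18 19 20 21 22 23 24 25 26 27
G :  0  1  2  0  1  2  0  1  2  3  4  5  3  0  1  2  0  1  2  0  1  2  3  4  5  3  0  1
G(n+13) = G(n) holds for n = 0,…,8 (a full window of length max(S) = 9), so the sequence is purely periodic with period 13.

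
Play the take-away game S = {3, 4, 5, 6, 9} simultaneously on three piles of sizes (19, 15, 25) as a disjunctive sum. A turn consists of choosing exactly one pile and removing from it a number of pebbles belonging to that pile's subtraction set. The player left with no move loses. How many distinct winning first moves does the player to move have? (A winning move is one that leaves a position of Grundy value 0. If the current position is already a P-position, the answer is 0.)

5

All piles use S = {3, 4, 5, 6, 9}:
G(0) = 0
G(1) = mex{} = 0
G(2) = mex{} = 0
G(3) = mex{0} = 1
G(4) = mex{0,0} = 1
G(5) = mex{0,0,0} = 1
G(6) = mex{1,0,0,0} = 2
G(7) = mex{1,1,0,0} = 2
G(8) = mex{1,1,1,0} = 2
G(9) = mex{2,1,1,1,0} = 3
G(10) = mex{2,2,1,1,0} = 3
G(11) = mex{2,2,2,1,0} = 3
G(12) = mex{3,2,2,2,1} = 0
G(13) = mex{3,3,2,2,1} = 0
G(14) = mex{3,3,3,2,1} = 0
G(15) = mex{0,3,3,3,2} = 1
G(16) = mex{0,0,3,3,2} = 1
G(17) = mex{0,0,0,3,2} = 1
G(18) = mex{1,0,0,0,3} = 2
G(19) = mex{1,1,0,0,3} = 2
G(20) = mex{1,1,1,0,3} = 2
G(21) = mex{2,1,1,1,0} = 3
G(22) = mex{2,2,1,1,0} = 3
G(23) = mex{2,2,2,1,0} = 3
G(24) = mex{3,2,2,2,1} = 0
G(25) = mex{3,3,2,2,1} = 0
Pile A: G(19) = 2.
Pile B: G(15) = 1.
Pile C: G(25) = 0.
Combined Grundy value = 2 ⊕ 1 ⊕ 0 = 3.
A winning move leaves total XOR = 0, i.e. changes one component's Grundy value g to g ⊕ X where X is the current total.
Pile A: need g' = 2⊕3 = 1. Options: 19−3→G=1, 19−4→G=1, 19−5→G=0, 19−6→G=0, 19−9→G=3. Hits: 2.
Pile B: need g' = 1⊕3 = 2. Options: 15−3→G=0, 15−4→G=3, 15−5→G=3, 15−6→G=3, 15−9→G=2. Hits: 1.
Pile C: need g' = 0⊕3 = 3. Options: 25−3→G=3, 25−4→G=3, 25−5→G=2, 25−6→G=2, 25−9→G=1. Hits: 2.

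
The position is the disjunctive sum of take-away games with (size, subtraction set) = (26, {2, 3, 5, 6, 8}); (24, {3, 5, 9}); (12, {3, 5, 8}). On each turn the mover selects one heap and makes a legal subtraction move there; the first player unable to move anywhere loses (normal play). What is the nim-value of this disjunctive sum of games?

Heap A, S = {2, 3, 5, 6, 8}:
n :  0  1  2  3  4  5  6  7  8  9 10 11 12 13 14 15 16 17 18 19 20 21 22 23 24 25 26
G :  0  0  1  1  2  2  3  3  4  4  0  0  1  1  2  2  3  3  4  4  0  0  1  1  2  2  3
G_A(26) = 3.
Heap B, S = {3, 5, 9}:
n :  0  1  2  3  4  5  6  7  8  9 10 11 12 13 14 15 16 17 18 19 20 21 22 23 24
G :  0  0  0  1  1  1  2  2  0  3  3  1  0  2  0  1  0  1  0  1  0  1  0  1  0
G_B(24) = 0.
Heap C, S = {3, 5, 8}:
G(0) = 0
G(1) = mex{} = 0
G(2) = mex{} = 0
G(3) = mex{0} = 1
G(4) = mex{0} = 1
G(5) = mex{0,0} = 1
G(6) = mex{1,0} = 2
G(7) = mex{1,0} = 2
G(8) = mex{1,1,0} = 2
G(9) = mex{2,1,0} = 3
G(10) = mex{2,1,0} = 3
G(11) = mex{2,2,1} = 0
G(12) = mex{3,2,1} = 0
G_C(12) = 0.
Combined Grundy value = 3 ⊕ 0 ⊕ 0 = 3.

3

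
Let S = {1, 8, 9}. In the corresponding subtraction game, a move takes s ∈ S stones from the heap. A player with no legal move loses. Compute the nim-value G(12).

2

n :  0  1  2  3  4  5  6  7  8  9 10 11 12
G :  0  1  0  1  0  1  0  1  2  3  2  3  2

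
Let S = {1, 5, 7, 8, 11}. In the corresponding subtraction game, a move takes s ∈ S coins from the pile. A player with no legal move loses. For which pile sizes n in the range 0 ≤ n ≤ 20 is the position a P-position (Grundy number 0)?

G(0) = 0
G(1) = mex{0} = 1
G(2) = mex{1} = 0
G(3) = mex{0} = 1
G(4) = mex{1} = 0
G(5) = mex{0,0} = 1
G(6) = mex{1,1} = 0
G(7) = mex{0,0,0} = 1
G(8) = mex{1,1,1,0} = 2
G(9) = mex{2,0,0,1} = 3
G(10) = mex{3,1,1,0} = 2
G(11) = mex{2,0,0,1,0} = 3
G(12) = mex{3,1,1,0,1} = 2
G(13) = mex{2,2,0,1,0} = 3
G(14) = mex{3,3,1,0,1} = 2
G(15) = mex{2,2,2,1,0} = 3
G(16) = mex{3,3,3,2,1} = 0
G(17) = mex{0,2,2,3,0} = 1
G(18) = mex{1,3,3,2,1} = 0
G(19) = mex{0,2,2,3,2} = 1
G(20) = mex{1,3,3,2,3} = 0
P-positions are exactly the n with G(n) = 0.

0, 2, 4, 6, 16, 18, 20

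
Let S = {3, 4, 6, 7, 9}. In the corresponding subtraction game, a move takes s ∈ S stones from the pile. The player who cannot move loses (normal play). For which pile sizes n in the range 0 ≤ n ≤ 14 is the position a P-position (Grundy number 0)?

0, 1, 2, 12, 13, 14

G(0) = 0
G(1) = mex{} = 0
G(2) = mex{} = 0
G(3) = mex{0} = 1
G(4) = mex{0,0} = 1
G(5) = mex{0,0} = 1
G(6) = mex{1,0,0} = 2
G(7) = mex{1,1,0,0} = 2
G(8) = mex{1,1,0,0} = 2
G(9) = mex{2,1,1,0,0} = 3
G(10) = mex{2,2,1,1,0} = 3
G(11) = mex{2,2,1,1,0} = 3
G(12) = mex{3,2,2,1,1} = 0
G(13) = mex{3,3,2,2,1} = 0
G(14) = mex{3,3,2,2,1} = 0
P-positions are exactly the n with G(n) = 0.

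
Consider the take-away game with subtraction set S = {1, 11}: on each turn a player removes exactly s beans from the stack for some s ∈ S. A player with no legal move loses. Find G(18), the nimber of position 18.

G(0) = 0
G(1) = mex{0} = 1
G(2) = mex{1} = 0
G(3) = mex{0} = 1
G(4) = mex{1} = 0
G(5) = mex{0} = 1
G(6) = mex{1} = 0
G(7) = mex{0} = 1
G(8) = mex{1} = 0
G(9) = mex{0} = 1
G(10) = mex{1} = 0
G(11) = mex{0,0} = 1
G(12) = mex{1,1} = 0
G(13) = mex{0,0} = 1
G(14) = mex{1,1} = 0
G(15) = mex{0,0} = 1
G(16) = mex{1,1} = 0
G(17) = mex{0,0} = 1
G(18) = mex{1,1} = 0

0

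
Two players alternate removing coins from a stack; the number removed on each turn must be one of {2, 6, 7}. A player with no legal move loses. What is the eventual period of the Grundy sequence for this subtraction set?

G(0) = 0
G(1) = mex{} = 0
G(2) = mex{0} = 1
G(3) = mex{0} = 1
G(4) = mex{1} = 0
G(5) = mex{1} = 0
G(6) = mex{0,0} = 1
G(7) = mex{0,0,0} = 1
G(8) = mex{1,1,0} = 2
G(9) = mex{1,1,1} = 0
G(10) = mex{2,0,1} = 3
G(11) = mex{0,0,0} = 1
G(12) = mex{3,1,0} = 2
G(13) = mex{1,1,1} = 0
G(14) = mex{2,2,1} = 0
G(15) = mex{0,0,2} = 1
G(16) = mex{0,3,0} = 1
G(17) = mex{1,1,3} = 0
G(18) = mex{1,2,1} = 0
G(19) = mex{0,0,2} = 1
G(20) = mex{0,0,0} = 1
G(21) = mex{1,1,0} = 2
G(22) = mex{1,1,1} = 0
G(23) = mex{2,0,1} = 3
G(24) = mex{0,0,0} = 1
G(25) = mex{3,1,0} = 2
G(26) = mex{1,1,1} = 0
G(27) = mex{2,2,1} = 0
G(n+13) = G(n) holds for n = 0,…,6 (a full window of length max(S) = 7), so the sequence is purely periodic with period 13.

13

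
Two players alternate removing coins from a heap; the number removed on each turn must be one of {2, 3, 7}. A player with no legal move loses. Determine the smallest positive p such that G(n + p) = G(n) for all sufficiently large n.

n :  0  1  2  3  4  5  6  7  8  9 10 11 12 13 14
G :  0  0  1  1  2  0  0  1  1  2  0  0  1  1  2
G(n+5) = G(n) holds for n = 0,…,6 (a full window of length max(S) = 7), so the sequence is purely periodic with period 5.

5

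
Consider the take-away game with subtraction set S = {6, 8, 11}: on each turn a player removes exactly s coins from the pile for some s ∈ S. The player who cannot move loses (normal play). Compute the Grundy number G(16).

2

G(0) = 0
G(1) = mex{} = 0
G(2) = mex{} = 0
G(3) = mex{} = 0
G(4) = mex{} = 0
G(5) = mex{} = 0
G(6) = mex{0} = 1
G(7) = mex{0} = 1
G(8) = mex{0,0} = 1
G(9) = mex{0,0} = 1
G(10) = mex{0,0} = 1
G(11) = mex{0,0,0} = 1
G(12) = mex{1,0,0} = 2
G(13) = mex{1,0,0} = 2
G(14) = mex{1,1,0} = 2
G(15) = mex{1,1,0} = 2
G(16) = mex{1,1,0} = 2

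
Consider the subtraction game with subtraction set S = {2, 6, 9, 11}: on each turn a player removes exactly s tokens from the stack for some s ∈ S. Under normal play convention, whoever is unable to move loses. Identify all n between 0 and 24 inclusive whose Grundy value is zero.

0, 1, 4, 5, 8, 18, 21, 22

G(0) = 0
G(1) = mex{} = 0
G(2) = mex{0} = 1
G(3) = mex{0} = 1
G(4) = mex{1} = 0
G(5) = mex{1} = 0
G(6) = mex{0,0} = 1
G(7) = mex{0,0} = 1
G(8) = mex{1,1} = 0
G(9) = mex{1,1,0} = 2
G(10) = mex{0,0,0} = 1
G(11) = mex{2,0,1,0} = 3
G(12) = mex{1,1,1,0} = 2
G(13) = mex{3,1,0,1} = 2
G(14) = mex{2,0,0,1} = 3
G(15) = mex{2,2,1,0} = 3
G(16) = mex{3,1,1,0} = 2
G(17) = mex{3,3,0,1} = 2
G(18) = mex{2,2,2,1} = 0
G(19) = mex{2,2,1,0} = 3
G(20) = mex{0,3,3,2} = 1
G(21) = mex{3,3,2,1} = 0
G(22) = mex{1,2,2,3} = 0
G(23) = mex{0,2,3,2} = 1
G(24) = mex{0,0,3,2} = 1
P-positions are exactly the n with G(n) = 0.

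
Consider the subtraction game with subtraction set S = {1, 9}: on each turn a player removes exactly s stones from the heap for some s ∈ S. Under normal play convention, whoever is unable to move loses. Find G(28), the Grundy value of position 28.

0

G(0) = 0
G(1) = mex{0} = 1
G(2) = mex{1} = 0
G(3) = mex{0} = 1
G(4) = mex{1} = 0
G(5) = mex{0} = 1
G(6) = mex{1} = 0
G(7) = mex{0} = 1
G(8) = mex{1} = 0
G(9) = mex{0,0} = 1
G(10) = mex{1,1} = 0
G(11) = mex{0,0} = 1
G(12) = mex{1,1} = 0
G(13) = mex{0,0} = 1
G(14) = mex{1,1} = 0
G(15) = mex{0,0} = 1
G(16) = mex{1,1} = 0
G(17) = mex{0,0} = 1
G(18) = mex{1,1} = 0
G(19) = mex{0,0} = 1
G(20) = mex{1,1} = 0
G(21) = mex{0,0} = 1
G(22) = mex{1,1} = 0
G(23) = mex{0,0} = 1
G(24) = mex{1,1} = 0
G(25) = mex{0,0} = 1
G(26) = mex{1,1} = 0
G(27) = mex{0,0} = 1
G(28) = mex{1,1} = 0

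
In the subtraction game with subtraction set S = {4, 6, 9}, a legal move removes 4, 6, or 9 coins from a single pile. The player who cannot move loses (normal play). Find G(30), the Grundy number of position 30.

1

n :  0  1  2  3  4  5  6  7  8  9 10 11 12 13 14 15 16 17 18 19 20 21 22 23 24 25 26 27 28 29 30
G :  0  0  0  0  1  1  1  1  2  2  2  2  3  0  0  0  0  1  1  1  1  2  2  2  2  3  0  0  0  0  1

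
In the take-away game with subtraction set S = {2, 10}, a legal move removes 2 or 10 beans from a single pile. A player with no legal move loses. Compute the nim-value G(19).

n :  0  1  2  3  4  5  6  7  8  9 10 11 12 13 14 15 16 17 18 19
G :  0  0  1  1  0  0  1  1  0  0  1  1  0  0  1  1  0  0  1  1

1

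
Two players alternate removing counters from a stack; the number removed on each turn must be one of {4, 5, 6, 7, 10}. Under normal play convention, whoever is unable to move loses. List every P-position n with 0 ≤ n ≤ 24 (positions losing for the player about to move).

0, 1, 2, 3, 14, 15, 16, 17

G(0) = 0
G(1) = mex{} = 0
G(2) = mex{} = 0
G(3) = mex{} = 0
G(4) = mex{0} = 1
G(5) = mex{0,0} = 1
G(6) = mex{0,0,0} = 1
G(7) = mex{0,0,0,0} = 1
G(8) = mex{1,0,0,0} = 2
G(9) = mex{1,1,0,0} = 2
G(10) = mex{1,1,1,0,0} = 2
G(11) = mex{1,1,1,1,0} = 2
G(12) = mex{2,1,1,1,0} = 3
G(13) = mex{2,2,1,1,0} = 3
G(14) = mex{2,2,2,1,1} = 0
G(15) = mex{2,2,2,2,1} = 0
G(16) = mex{3,2,2,2,1} = 0
G(17) = mex{3,3,2,2,1} = 0
G(18) = mex{0,3,3,2,2} = 1
G(19) = mex{0,0,3,3,2} = 1
G(20) = mex{0,0,0,3,2} = 1
G(21) = mex{0,0,0,0,2} = 1
G(22) = mex{1,0,0,0,3} = 2
G(23) = mex{1,1,0,0,3} = 2
G(24) = mex{1,1,1,0,0} = 2
P-positions are exactly the n with G(n) = 0.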